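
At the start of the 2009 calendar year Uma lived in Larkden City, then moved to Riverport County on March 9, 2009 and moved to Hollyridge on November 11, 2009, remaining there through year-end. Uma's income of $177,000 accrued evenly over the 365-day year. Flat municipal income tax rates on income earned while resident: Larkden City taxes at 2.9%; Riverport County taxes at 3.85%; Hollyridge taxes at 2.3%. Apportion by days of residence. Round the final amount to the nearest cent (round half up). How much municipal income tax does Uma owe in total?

Larkden City, January 1 – March 8, 2009: 67 days → $177,000 × 2.9% × 67/365 = $942.2219
Riverport County, March 9 – November 10, 2009: 247 days → $177,000 × 3.85% × 247/365 = $4,611.4562
Hollyridge, November 11 – December 31, 2009: 51 days → $177,000 × 2.3% × 51/365 = $568.8247
Total = $6,122.5027

$6,122.50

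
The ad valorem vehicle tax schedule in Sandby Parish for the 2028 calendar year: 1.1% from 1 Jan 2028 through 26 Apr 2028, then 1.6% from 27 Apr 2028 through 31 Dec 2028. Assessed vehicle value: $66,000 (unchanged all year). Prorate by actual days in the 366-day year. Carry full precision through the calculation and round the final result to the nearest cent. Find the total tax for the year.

1 Jan – 26 Apr 2028: 117 days at 1.1% → $66,000 × 1.1% × 117/366 = $232.0820
27 Apr – 31 Dec 2028: 249 days at 1.6% → $66,000 × 1.6% × 249/366 = $718.4262
Total = $950.5082

$950.51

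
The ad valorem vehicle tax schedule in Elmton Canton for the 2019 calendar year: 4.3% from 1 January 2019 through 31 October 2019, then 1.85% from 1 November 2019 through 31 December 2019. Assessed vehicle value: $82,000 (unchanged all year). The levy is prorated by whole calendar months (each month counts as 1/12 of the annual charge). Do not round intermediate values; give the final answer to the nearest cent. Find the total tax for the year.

$3,191.17

1 January – 31 October 2019: 10 months at 4.3% → $82,000 × 4.3% × 10/12 = $2,938.3333
1 November – 31 December 2019: 2 months at 1.85% → $82,000 × 1.85% × 2/12 = $252.8333
Total = $3,191.1667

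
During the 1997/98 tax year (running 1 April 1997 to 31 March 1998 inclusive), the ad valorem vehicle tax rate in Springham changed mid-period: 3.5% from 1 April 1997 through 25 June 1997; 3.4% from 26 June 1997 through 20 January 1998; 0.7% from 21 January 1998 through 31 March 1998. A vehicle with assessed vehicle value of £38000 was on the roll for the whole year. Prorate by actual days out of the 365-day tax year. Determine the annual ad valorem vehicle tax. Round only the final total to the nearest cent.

£1104.19

1 April – 25 June 1997: 86 days at 3.5% → £38000 × 3.5% × 86/365 = £313.3699
26 June 1997 – 20 January 1998: 209 days at 3.4% → £38000 × 3.4% × 209/365 = £739.8027
21 January – 31 March 1998: 70 days at 0.7% → £38000 × 0.7% × 70/365 = £51.0137
Total = £1104.1863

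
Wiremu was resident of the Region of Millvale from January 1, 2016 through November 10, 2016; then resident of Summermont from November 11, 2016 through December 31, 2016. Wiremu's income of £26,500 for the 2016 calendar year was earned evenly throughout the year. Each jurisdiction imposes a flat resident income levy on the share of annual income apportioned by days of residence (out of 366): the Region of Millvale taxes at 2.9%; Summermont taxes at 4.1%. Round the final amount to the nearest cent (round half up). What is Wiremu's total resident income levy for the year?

The Region of Millvale, January 1 – November 10, 2016: 315 days → £26,500 × 2.9% × 315/366 = £661.4139
Summermont, November 11 – December 31, 2016: 51 days → £26,500 × 4.1% × 51/366 = £151.3975
Total = £812.8115

£812.81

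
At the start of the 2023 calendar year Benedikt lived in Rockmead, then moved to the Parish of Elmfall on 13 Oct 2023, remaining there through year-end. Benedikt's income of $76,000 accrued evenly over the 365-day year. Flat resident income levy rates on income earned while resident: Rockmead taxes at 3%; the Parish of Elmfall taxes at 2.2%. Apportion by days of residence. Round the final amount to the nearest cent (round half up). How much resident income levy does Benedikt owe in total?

$2,146.74

Rockmead, 1 Jan – 12 Oct 2023: 285 days → $76,000 × 3% × 285/365 = $1,780.2740
The Parish of Elmfall, 13 Oct – 31 Dec 2023: 80 days → $76,000 × 2.2% × 80/365 = $366.4658
Total = $2,146.7397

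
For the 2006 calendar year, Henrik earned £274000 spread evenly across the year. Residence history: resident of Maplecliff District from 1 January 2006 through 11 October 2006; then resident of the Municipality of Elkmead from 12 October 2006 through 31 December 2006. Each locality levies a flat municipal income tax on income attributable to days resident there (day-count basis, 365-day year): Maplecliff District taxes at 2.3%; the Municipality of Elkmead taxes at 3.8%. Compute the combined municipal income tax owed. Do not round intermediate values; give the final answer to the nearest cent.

Maplecliff District, 1 January – 11 October 2006: 284 days → £274000 × 2.3% × 284/365 = £4903.4740
The Municipality of Elkmead, 12 October – 31 December 2006: 81 days → £274000 × 3.8% × 81/365 = £2310.6082
Total = £7214.0822

£7214.08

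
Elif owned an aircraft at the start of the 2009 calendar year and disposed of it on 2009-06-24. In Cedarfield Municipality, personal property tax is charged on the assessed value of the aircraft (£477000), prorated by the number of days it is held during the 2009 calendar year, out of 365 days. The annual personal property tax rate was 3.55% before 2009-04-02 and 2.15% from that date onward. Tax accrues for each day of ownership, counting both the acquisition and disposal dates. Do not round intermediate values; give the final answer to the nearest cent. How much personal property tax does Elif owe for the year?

2009-01-01 to 2009-04-01: 91 days at 3.55% → £477000 × 3.55% × 91/365 = £4221.7767
2009-04-02 to 2009-06-24: 84 days at 2.15% → £477000 × 2.15% × 84/365 = £2360.1699
Total = £6581.9466

£6581.95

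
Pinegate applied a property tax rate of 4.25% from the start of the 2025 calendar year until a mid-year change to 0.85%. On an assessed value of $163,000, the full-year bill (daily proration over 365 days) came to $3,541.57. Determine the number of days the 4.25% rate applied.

Let d = days at the first rate; then 365 − d days at the second rate.
$163,000 × [4.25%·d + 0.85%·(365−d)] / 365 = $3,541.57
Solving gives d = 142, so the new rate took effect on May 23, 2025.

142 days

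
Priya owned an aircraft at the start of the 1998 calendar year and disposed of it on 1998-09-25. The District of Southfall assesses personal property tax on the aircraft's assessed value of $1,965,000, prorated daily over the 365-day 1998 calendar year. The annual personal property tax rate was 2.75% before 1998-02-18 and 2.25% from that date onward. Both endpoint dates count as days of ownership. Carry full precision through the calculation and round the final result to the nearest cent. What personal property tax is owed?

$33,754.93

1998-01-01 to 1998-02-17: 48 days at 2.75% → $1,965,000 × 2.75% × 48/365 = $7,106.3014
1998-02-18 to 1998-09-25: 220 days at 2.25% → $1,965,000 × 2.25% × 220/365 = $26,648.6301
Total = $33,754.9315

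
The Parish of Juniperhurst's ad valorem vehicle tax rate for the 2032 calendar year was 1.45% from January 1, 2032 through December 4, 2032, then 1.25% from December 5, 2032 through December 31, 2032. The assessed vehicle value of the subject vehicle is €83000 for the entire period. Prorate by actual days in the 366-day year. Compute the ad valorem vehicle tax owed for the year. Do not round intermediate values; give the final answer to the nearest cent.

January 1 – December 4, 2032: 339 days at 1.45% → €83000 × 1.45% × 339/366 = €1114.7172
December 5 – December 31, 2032: 27 days at 1.25% → €83000 × 1.25% × 27/366 = €76.5369
Total = €1191.2541

€1191.25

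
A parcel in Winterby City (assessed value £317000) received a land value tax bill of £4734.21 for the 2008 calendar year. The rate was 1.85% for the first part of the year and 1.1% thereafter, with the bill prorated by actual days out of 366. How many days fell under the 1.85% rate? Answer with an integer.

Let d = days at the first rate; then 366 − d days at the second rate.
£317000 × [1.85%·d + 1.1%·(366−d)] / 366 = £4734.21
Solving gives d = 192, so the new rate took effect on 11 Jul 2008.

192 days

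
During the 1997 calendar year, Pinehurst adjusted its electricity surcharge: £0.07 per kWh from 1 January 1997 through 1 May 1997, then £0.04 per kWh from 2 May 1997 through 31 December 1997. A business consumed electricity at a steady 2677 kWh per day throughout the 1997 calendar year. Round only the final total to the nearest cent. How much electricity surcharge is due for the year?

1 January – 1 May 1997: 121 days × 2677 kWh/day = 323,917 kWh at £0.07/kWh → £22,674.19
2 May – 31 December 1997: 244 days × 2677 kWh/day = 653,188 kWh at £0.04/kWh → £26,127.52

£48,801.71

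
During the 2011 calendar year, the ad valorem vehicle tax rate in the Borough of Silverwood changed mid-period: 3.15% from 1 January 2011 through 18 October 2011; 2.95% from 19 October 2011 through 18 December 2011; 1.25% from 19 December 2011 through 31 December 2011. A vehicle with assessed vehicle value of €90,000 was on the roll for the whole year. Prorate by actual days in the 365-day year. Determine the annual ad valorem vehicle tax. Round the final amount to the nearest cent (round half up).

€2,744.01

1 January – 18 October 2011: 291 days at 3.15% → €90,000 × 3.15% × 291/365 = €2,260.2329
19 October – 18 December 2011: 61 days at 2.95% → €90,000 × 2.95% × 61/365 = €443.7123
19 December – 31 December 2011: 13 days at 1.25% → €90,000 × 1.25% × 13/365 = €40.0685
Total = €2,744.0137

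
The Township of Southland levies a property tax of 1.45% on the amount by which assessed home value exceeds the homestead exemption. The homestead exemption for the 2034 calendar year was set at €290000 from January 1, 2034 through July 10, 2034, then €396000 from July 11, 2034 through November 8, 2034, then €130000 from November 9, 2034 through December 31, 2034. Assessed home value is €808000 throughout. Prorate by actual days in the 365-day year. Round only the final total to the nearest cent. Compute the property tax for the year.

January 1 – July 10, 2034: 191 days, exemption €290000 → (€808000 − €290000) × 1.45% × 191/365 = €3930.4137
July 11 – November 8, 2034: 121 days, exemption €396000 → (€808000 − €396000) × 1.45% × 121/365 = €1980.4219
November 9 – December 31, 2034: 53 days, exemption €130000 → (€808000 − €130000) × 1.45% × 53/365 = €1427.5151
Total = €7338.3507

€7338.35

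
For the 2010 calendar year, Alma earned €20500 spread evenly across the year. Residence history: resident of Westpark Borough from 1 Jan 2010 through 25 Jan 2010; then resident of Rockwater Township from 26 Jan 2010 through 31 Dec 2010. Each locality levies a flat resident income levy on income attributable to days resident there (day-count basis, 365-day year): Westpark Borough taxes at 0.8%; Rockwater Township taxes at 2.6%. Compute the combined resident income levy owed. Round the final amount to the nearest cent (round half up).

Westpark Borough, 1 Jan – 25 Jan 2010: 25 days → €20500 × 0.8% × 25/365 = €11.2329
Rockwater Township, 26 Jan – 31 Dec 2010: 340 days → €20500 × 2.6% × 340/365 = €496.4932
Total = €507.7260

€507.73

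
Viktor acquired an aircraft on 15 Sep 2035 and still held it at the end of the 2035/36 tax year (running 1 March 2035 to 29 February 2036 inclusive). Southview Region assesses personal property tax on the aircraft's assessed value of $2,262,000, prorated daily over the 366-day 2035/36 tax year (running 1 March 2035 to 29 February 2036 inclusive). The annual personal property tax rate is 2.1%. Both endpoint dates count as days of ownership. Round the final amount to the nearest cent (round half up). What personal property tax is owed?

Days held (15 Sep 2035 – 29 Feb 2036): 168 out of 366
Tax = $2,262,000 × 2.1% × 168/366 = $21,804.1967

$21,804.20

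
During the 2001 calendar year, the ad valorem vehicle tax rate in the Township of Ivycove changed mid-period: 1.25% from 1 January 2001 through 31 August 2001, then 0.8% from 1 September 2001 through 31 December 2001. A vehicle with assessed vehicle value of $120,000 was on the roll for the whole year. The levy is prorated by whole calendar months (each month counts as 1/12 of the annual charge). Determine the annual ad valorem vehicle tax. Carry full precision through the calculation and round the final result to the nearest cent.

$1,320.00

1 January – 31 August 2001: 8 months at 1.25% → $120,000 × 1.25% × 8/12 = $1,000.0000
1 September – 31 December 2001: 4 months at 0.8% → $120,000 × 0.8% × 4/12 = $320.0000
Total = $1,320.0000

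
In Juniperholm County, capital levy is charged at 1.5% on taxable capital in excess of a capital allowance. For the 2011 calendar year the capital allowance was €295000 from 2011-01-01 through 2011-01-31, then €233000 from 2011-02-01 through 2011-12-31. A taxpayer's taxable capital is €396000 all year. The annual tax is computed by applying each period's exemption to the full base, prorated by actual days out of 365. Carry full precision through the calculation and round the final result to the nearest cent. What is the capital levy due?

€2366.01

2011-01-01 to 2011-01-31: 31 days, exemption €295000 → (€396000 − €295000) × 1.5% × 31/365 = €128.6712
2011-02-01 to 2011-12-31: 334 days, exemption €233000 → (€396000 − €233000) × 1.5% × 334/365 = €2237.3425
Total = €2366.0137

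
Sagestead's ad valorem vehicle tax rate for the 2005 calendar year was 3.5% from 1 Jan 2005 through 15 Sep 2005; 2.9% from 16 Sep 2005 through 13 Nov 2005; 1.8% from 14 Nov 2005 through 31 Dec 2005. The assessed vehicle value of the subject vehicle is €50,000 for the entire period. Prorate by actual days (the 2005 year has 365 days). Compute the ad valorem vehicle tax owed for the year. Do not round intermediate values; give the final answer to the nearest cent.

€1,589.73

1 Jan – 15 Sep 2005: 258 days at 3.5% → €50,000 × 3.5% × 258/365 = €1,236.9863
16 Sep – 13 Nov 2005: 59 days at 2.9% → €50,000 × 2.9% × 59/365 = €234.3836
14 Nov – 31 Dec 2005: 48 days at 1.8% → €50,000 × 1.8% × 48/365 = €118.3562
Total = €1,589.7260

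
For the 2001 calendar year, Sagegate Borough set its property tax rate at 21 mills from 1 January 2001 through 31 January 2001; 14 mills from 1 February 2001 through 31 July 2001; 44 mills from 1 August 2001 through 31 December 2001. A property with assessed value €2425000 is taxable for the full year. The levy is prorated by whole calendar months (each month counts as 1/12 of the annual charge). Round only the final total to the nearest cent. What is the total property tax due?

1 January – 31 January 2001: 1 month at 21 mills → €2425000 × 2.1% × 1/12 = €4243.7500
1 February – 31 July 2001: 6 months at 14 mills → €2425000 × 1.4% × 6/12 = €16975.0000
1 August – 31 December 2001: 5 months at 44 mills → €2425000 × 4.4% × 5/12 = €44458.3333
Total = €65677.0833

€65677.08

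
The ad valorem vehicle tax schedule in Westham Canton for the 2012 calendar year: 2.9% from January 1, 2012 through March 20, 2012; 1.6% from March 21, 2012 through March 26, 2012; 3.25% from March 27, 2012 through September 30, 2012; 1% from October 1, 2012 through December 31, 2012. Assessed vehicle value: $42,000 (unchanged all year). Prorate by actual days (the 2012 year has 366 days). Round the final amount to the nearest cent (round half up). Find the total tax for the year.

January 1 – March 20, 2012: 80 days at 2.9% → $42,000 × 2.9% × 80/366 = $266.2295
March 21 – March 26, 2012: 6 days at 1.6% → $42,000 × 1.6% × 6/366 = $11.0164
March 27 – September 30, 2012: 188 days at 3.25% → $42,000 × 3.25% × 188/366 = $701.1475
October 1 – December 31, 2012: 92 days at 1% → $42,000 × 1% × 92/366 = $105.5738
Total = $1,083.9672

$1,083.97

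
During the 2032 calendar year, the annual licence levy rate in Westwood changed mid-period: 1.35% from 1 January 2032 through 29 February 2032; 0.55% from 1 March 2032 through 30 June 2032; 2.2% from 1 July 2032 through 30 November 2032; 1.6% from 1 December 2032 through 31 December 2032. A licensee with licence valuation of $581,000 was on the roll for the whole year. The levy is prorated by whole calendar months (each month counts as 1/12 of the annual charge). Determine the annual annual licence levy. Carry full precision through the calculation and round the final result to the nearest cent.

$8,472.92

1 January – 29 February 2032: 2 months at 1.35% → $581,000 × 1.35% × 2/12 = $1,307.2500
1 March – 30 June 2032: 4 months at 0.55% → $581,000 × 0.55% × 4/12 = $1,065.1667
1 July – 30 November 2032: 5 months at 2.2% → $581,000 × 2.2% × 5/12 = $5,325.8333
1 December – 31 December 2032: 1 month at 1.6% → $581,000 × 1.6% × 1/12 = $774.6667
Total = $8,472.9167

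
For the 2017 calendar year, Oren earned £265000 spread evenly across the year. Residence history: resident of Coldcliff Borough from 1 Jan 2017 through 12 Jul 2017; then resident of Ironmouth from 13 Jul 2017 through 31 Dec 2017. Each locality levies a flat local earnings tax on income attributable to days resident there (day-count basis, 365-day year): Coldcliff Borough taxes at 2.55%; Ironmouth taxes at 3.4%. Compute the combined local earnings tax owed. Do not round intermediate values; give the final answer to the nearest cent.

Coldcliff Borough, 1 Jan – 12 Jul 2017: 193 days → £265000 × 2.55% × 193/365 = £3573.1438
Ironmouth, 13 Jul – 31 Dec 2017: 172 days → £265000 × 3.4% × 172/365 = £4245.8082
Total = £7818.9521

£7818.95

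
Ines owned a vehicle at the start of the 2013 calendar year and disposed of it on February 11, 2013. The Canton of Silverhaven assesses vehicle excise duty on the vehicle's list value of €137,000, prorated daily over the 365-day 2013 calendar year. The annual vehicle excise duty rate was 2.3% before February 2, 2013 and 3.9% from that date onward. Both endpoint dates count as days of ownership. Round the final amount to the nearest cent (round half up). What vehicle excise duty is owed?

€422.64

January 1 – February 1, 2013: 32 days at 2.3% → €137,000 × 2.3% × 32/365 = €276.2521
February 2 – February 11, 2013: 10 days at 3.9% → €137,000 × 3.9% × 10/365 = €146.3836
Total = €422.6356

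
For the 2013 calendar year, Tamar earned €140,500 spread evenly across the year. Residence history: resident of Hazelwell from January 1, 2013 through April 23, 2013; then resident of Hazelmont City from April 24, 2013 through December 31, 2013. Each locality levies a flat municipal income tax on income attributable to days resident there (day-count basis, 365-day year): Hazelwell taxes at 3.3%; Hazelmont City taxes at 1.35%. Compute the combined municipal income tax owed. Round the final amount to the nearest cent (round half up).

€2,744.95

Hazelwell, January 1 – April 23, 2013: 113 days → €140,500 × 3.3% × 113/365 = €1,435.4096
Hazelmont City, April 24 – December 31, 2013: 252 days → €140,500 × 1.35% × 252/365 = €1,309.5370
Total = €2,744.9466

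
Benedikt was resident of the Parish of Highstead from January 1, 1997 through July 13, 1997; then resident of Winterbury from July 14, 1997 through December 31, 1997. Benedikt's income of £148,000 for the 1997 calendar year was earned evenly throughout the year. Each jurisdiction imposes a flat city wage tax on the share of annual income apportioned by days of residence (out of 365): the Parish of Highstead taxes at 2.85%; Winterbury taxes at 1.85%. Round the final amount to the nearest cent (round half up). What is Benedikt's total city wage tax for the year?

The Parish of Highstead, January 1 – July 13, 1997: 194 days → £148,000 × 2.85% × 194/365 = £2,241.8959
Winterbury, July 14 – December 31, 1997: 171 days → £148,000 × 1.85% × 171/365 = £1,282.7342
Total = £3,524.6301

£3,524.63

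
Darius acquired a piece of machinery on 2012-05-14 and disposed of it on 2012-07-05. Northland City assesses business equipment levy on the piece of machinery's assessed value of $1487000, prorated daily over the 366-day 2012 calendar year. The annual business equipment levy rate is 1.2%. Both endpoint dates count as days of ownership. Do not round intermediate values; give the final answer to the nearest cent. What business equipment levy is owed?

$2583.97

Days held (2012-05-14 to 2012-07-05): 53 out of 366
Tax = $1487000 × 1.2% × 53/366 = $2583.9672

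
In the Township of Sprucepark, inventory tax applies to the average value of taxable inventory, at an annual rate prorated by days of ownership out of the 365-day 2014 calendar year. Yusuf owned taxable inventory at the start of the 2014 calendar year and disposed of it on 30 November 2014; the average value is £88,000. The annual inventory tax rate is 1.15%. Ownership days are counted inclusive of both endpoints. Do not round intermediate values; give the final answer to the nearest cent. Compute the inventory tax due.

£926.05

Days held (1 January – 30 November 2014): 334 out of 365
Tax = £88,000 × 1.15% × 334/365 = £926.0493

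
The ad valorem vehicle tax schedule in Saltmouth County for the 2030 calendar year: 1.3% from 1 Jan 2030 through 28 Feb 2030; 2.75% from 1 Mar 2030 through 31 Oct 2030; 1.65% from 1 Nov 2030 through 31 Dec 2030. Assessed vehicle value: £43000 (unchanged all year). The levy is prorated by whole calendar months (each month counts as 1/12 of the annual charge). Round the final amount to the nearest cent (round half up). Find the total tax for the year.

£999.75

1 Jan – 28 Feb 2030: 2 months at 1.3% → £43000 × 1.3% × 2/12 = £93.1667
1 Mar – 31 Oct 2030: 8 months at 2.75% → £43000 × 2.75% × 8/12 = £788.3333
1 Nov – 31 Dec 2030: 2 months at 1.65% → £43000 × 1.65% × 2/12 = £118.2500
Total = £999.7500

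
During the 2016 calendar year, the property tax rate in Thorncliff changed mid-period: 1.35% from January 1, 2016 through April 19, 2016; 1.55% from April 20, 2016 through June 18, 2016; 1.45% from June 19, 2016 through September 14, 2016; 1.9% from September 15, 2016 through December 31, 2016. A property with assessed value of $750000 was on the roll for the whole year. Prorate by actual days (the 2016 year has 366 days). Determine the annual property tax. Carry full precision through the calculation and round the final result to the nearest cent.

January 1 – April 19, 2016: 110 days at 1.35% → $750000 × 1.35% × 110/366 = $3043.0328
April 20 – June 18, 2016: 60 days at 1.55% → $750000 × 1.55% × 60/366 = $1905.7377
June 19 – September 14, 2016: 88 days at 1.45% → $750000 × 1.45% × 88/366 = $2614.7541
September 15 – December 31, 2016: 108 days at 1.9% → $750000 × 1.9% × 108/366 = $4204.9180
Total = $11768.4426

$11768.44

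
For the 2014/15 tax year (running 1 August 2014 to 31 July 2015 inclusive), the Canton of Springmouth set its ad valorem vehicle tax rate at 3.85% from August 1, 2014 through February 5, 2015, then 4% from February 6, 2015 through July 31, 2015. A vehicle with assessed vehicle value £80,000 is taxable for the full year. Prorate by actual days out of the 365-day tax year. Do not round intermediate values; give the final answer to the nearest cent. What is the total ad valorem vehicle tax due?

£3,137.86

August 1, 2014 – February 5, 2015: 189 days at 3.85% → £80,000 × 3.85% × 189/365 = £1,594.8493
February 6 – July 31, 2015: 176 days at 4% → £80,000 × 4% × 176/365 = £1,543.0137
Total = £3,137.8630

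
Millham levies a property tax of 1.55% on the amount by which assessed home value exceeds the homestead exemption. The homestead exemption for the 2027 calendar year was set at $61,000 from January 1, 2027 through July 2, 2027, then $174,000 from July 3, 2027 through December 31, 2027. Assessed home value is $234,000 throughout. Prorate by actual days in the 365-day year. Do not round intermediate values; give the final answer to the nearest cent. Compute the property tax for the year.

January 1 – July 2, 2027: 183 days, exemption $61,000 → ($234,000 − $61,000) × 1.55% × 183/365 = $1,344.4233
July 3 – December 31, 2027: 182 days, exemption $174,000 → ($234,000 − $174,000) × 1.55% × 182/365 = $463.7260
Total = $1,808.1493

$1,808.15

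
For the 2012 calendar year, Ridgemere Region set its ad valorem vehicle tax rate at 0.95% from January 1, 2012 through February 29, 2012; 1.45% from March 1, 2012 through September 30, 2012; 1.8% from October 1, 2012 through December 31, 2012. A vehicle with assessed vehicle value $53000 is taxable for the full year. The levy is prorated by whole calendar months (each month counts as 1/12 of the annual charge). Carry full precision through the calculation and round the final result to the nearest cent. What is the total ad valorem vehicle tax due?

$770.71

January 1 – February 29, 2012: 2 months at 0.95% → $53000 × 0.95% × 2/12 = $83.9167
March 1 – September 30, 2012: 7 months at 1.45% → $53000 × 1.45% × 7/12 = $448.2917
October 1 – December 31, 2012: 3 months at 1.8% → $53000 × 1.8% × 3/12 = $238.5000
Total = $770.7083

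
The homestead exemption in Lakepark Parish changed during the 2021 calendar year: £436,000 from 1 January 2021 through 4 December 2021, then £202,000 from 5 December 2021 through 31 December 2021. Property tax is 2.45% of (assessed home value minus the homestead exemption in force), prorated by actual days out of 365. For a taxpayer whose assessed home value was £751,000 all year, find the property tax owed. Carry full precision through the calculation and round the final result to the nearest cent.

1 January – 4 December 2021: 338 days, exemption £436,000 → (£751,000 − £436,000) × 2.45% × 338/365 = £7,146.6164
5 December – 31 December 2021: 27 days, exemption £202,000 → (£751,000 − £202,000) × 2.45% × 27/365 = £994.9685
Total = £8,141.5849

£8,141.58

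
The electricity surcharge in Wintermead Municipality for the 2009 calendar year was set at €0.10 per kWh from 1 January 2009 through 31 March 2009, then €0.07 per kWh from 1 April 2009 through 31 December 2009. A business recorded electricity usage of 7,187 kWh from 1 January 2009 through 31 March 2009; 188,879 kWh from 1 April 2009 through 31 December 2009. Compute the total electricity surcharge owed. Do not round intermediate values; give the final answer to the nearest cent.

€13,940.23

1 January – 31 March 2009: 7,187 kWh at €0.10/kWh → €718.70
1 April – 31 December 2009: 188,879 kWh at €0.07/kWh → €13,221.53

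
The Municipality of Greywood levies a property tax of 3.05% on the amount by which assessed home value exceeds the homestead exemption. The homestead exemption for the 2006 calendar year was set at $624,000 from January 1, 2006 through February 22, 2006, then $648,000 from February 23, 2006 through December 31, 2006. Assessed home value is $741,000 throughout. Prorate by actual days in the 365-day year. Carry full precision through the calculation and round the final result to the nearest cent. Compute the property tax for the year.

$2,942.79

January 1 – February 22, 2006: 53 days, exemption $624,000 → ($741,000 − $624,000) × 3.05% × 53/365 = $518.1658
February 23 – December 31, 2006: 312 days, exemption $648,000 → ($741,000 − $648,000) × 3.05% × 312/365 = $2,424.6247
Total = $2,942.7904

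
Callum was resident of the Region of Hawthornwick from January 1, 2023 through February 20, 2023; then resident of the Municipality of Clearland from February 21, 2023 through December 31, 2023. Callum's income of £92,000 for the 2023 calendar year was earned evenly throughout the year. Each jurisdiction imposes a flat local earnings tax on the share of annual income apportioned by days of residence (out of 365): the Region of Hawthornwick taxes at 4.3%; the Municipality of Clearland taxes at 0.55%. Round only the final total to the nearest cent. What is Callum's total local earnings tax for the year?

£988.05

The Region of Hawthornwick, January 1 – February 20, 2023: 51 days → £92,000 × 4.3% × 51/365 = £552.7562
The Municipality of Clearland, February 21 – December 31, 2023: 314 days → £92,000 × 0.55% × 314/365 = £435.2986
Total = £988.0548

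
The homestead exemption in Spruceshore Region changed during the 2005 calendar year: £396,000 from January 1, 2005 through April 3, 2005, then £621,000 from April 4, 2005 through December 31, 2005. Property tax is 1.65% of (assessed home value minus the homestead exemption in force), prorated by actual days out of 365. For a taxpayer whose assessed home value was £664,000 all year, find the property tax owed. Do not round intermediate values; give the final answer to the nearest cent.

£1,655.42

January 1 – April 3, 2005: 93 days, exemption £396,000 → (£664,000 − £396,000) × 1.65% × 93/365 = £1,126.7014
April 4 – December 31, 2005: 272 days, exemption £621,000 → (£664,000 − £621,000) × 1.65% × 272/365 = £528.7233
Total = £1,655.4247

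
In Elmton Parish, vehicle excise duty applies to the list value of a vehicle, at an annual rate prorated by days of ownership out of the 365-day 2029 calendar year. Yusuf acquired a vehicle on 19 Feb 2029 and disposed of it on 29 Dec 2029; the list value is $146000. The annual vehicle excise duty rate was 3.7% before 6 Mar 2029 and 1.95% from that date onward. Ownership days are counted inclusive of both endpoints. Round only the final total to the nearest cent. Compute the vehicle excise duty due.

$2554.20

19 Feb – 5 Mar 2029: 15 days at 3.7% → $146000 × 3.7% × 15/365 = $222.0000
6 Mar – 29 Dec 2029: 299 days at 1.95% → $146000 × 1.95% × 299/365 = $2332.2000
Total = $2554.2000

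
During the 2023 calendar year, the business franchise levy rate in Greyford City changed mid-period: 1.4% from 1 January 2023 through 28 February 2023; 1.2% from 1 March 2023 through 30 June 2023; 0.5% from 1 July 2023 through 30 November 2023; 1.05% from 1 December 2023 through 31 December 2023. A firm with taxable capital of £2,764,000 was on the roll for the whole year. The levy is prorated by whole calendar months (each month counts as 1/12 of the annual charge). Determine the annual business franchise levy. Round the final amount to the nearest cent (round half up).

£25,682.17

1 January – 28 February 2023: 2 months at 1.4% → £2,764,000 × 1.4% × 2/12 = £6,449.3333
1 March – 30 June 2023: 4 months at 1.2% → £2,764,000 × 1.2% × 4/12 = £11,056.0000
1 July – 30 November 2023: 5 months at 0.5% → £2,764,000 × 0.5% × 5/12 = £5,758.3333
1 December – 31 December 2023: 1 month at 1.05% → £2,764,000 × 1.05% × 1/12 = £2,418.5000
Total = £25,682.1667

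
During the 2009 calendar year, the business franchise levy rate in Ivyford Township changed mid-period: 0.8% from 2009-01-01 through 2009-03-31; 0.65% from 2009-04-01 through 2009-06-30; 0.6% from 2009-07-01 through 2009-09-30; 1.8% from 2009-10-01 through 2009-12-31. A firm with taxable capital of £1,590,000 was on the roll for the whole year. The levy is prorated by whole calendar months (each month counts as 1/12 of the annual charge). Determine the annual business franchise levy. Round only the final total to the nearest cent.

2009-01-01 to 2009-03-31: 3 months at 0.8% → £1,590,000 × 0.8% × 3/12 = £3,180.0000
2009-04-01 to 2009-06-30: 3 months at 0.65% → £1,590,000 × 0.65% × 3/12 = £2,583.7500
2009-07-01 to 2009-09-30: 3 months at 0.6% → £1,590,000 × 0.6% × 3/12 = £2,385.0000
2009-10-01 to 2009-12-31: 3 months at 1.8% → £1,590,000 × 1.8% × 3/12 = £7,155.0000
Total = £15,303.7500

£15,303.75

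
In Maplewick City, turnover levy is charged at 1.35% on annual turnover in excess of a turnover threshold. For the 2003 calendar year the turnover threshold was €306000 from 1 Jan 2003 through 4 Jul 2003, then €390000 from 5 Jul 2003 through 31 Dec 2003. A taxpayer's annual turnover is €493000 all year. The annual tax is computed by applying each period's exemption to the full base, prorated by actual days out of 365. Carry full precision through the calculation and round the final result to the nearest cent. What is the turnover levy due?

€1965.27

1 Jan – 4 Jul 2003: 185 days, exemption €306000 → (€493000 − €306000) × 1.35% × 185/365 = €1279.5411
5 Jul – 31 Dec 2003: 180 days, exemption €390000 → (€493000 − €390000) × 1.35% × 180/365 = €685.7260
Total = €1965.2671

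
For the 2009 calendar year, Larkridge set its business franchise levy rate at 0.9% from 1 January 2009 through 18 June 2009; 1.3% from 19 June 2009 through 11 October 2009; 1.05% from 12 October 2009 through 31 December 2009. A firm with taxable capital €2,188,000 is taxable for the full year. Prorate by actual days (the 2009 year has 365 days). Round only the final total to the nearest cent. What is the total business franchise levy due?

1 January – 18 June 2009: 169 days at 0.9% → €2,188,000 × 0.9% × 169/365 = €9,117.6658
19 June – 11 October 2009: 115 days at 1.3% → €2,188,000 × 1.3% × 115/365 = €8,961.8082
12 October – 31 December 2009: 81 days at 1.05% → €2,188,000 × 1.05% × 81/365 = €5,098.3397
Total = €23,177.8137

€23,177.81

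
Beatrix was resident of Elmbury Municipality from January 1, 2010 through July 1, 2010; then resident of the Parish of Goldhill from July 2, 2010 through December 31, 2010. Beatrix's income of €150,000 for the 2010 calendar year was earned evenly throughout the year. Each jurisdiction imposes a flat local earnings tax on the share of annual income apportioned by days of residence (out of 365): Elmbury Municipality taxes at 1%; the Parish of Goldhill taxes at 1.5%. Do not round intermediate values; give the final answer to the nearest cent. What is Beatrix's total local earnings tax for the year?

€1,876.03

Elmbury Municipality, January 1 – July 1, 2010: 182 days → €150,000 × 1% × 182/365 = €747.9452
The Parish of Goldhill, July 2 – December 31, 2010: 183 days → €150,000 × 1.5% × 183/365 = €1,128.0822
Total = €1,876.0274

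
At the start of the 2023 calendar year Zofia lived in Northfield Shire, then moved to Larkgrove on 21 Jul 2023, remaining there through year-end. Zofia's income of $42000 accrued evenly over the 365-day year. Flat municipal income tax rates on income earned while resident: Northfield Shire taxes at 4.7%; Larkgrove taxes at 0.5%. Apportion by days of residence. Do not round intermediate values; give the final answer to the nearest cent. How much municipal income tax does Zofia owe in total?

Northfield Shire, 1 Jan – 20 Jul 2023: 201 days → $42000 × 4.7% × 201/365 = $1087.0521
Larkgrove, 21 Jul – 31 Dec 2023: 164 days → $42000 × 0.5% × 164/365 = $94.3562
Total = $1181.4082

$1181.41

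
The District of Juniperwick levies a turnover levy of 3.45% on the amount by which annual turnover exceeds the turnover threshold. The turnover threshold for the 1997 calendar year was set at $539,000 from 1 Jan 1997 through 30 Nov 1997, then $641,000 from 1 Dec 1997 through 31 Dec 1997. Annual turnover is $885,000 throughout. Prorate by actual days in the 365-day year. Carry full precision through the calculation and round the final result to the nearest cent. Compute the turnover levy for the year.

1 Jan – 30 Nov 1997: 334 days, exemption $539,000 → ($885,000 − $539,000) × 3.45% × 334/365 = $10,923.1726
1 Dec – 31 Dec 1997: 31 days, exemption $641,000 → ($885,000 − $641,000) × 3.45% × 31/365 = $714.9534
Total = $11,638.1260

$11,638.13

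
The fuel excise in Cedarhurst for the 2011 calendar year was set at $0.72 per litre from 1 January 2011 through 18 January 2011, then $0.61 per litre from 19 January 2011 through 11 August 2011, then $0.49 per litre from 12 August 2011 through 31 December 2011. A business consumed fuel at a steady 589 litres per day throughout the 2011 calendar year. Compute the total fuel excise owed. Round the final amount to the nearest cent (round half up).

1 January – 18 January 2011: 18 days × 589 litres/day = 10,602 litres at $0.72/litre → $7,633.44
19 January – 11 August 2011: 205 days × 589 litres/day = 120,745 litres at $0.61/litre → $73,654.45
12 August – 31 December 2011: 142 days × 589 litres/day = 83,638 litres at $0.49/litre → $40,982.62

$122,270.51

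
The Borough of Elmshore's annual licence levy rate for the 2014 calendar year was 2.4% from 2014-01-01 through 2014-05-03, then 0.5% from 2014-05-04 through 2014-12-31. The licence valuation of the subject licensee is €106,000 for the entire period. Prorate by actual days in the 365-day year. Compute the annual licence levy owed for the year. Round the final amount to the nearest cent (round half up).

2014-01-01 to 2014-05-03: 123 days at 2.4% → €106,000 × 2.4% × 123/365 = €857.2932
2014-05-04 to 2014-12-31: 242 days at 0.5% → €106,000 × 0.5% × 242/365 = €351.3973
Total = €1,208.6904

€1,208.69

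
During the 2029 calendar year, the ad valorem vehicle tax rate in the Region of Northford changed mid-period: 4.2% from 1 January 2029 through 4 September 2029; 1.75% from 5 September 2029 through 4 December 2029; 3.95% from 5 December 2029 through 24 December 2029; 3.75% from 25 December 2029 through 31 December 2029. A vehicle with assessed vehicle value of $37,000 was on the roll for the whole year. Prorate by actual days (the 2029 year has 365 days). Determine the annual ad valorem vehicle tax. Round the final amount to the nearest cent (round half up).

$1,319.73

1 January – 4 September 2029: 247 days at 4.2% → $37,000 × 4.2% × 247/365 = $1,051.6110
5 September – 4 December 2029: 91 days at 1.75% → $37,000 × 1.75% × 91/365 = $161.4315
5 December – 24 December 2029: 20 days at 3.95% → $37,000 × 3.95% × 20/365 = $80.0822
25 December – 31 December 2029: 7 days at 3.75% → $37,000 × 3.75% × 7/365 = $26.6096
Total = $1,319.7342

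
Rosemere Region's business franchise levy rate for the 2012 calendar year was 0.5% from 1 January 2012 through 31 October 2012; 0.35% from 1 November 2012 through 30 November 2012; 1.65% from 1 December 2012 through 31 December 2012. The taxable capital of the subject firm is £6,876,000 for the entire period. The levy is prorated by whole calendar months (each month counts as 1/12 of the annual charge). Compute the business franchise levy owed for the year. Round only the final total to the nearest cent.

£40,110.00

1 January – 31 October 2012: 10 months at 0.5% → £6,876,000 × 0.5% × 10/12 = £28,650.0000
1 November – 30 November 2012: 1 month at 0.35% → £6,876,000 × 0.35% × 1/12 = £2,005.5000
1 December – 31 December 2012: 1 month at 1.65% → £6,876,000 × 1.65% × 1/12 = £9,454.5000
Total = £40,110.0000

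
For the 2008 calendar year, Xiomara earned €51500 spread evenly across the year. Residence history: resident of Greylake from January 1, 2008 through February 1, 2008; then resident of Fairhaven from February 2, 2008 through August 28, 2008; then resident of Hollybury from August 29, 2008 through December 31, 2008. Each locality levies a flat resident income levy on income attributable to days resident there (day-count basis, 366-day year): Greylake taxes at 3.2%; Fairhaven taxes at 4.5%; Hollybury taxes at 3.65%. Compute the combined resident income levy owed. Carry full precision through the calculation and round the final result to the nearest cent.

€2109.46

Greylake, January 1 – February 1, 2008: 32 days → €51500 × 3.2% × 32/366 = €144.0874
Fairhaven, February 2 – August 28, 2008: 209 days → €51500 × 4.5% × 209/366 = €1323.3811
Hollybury, August 29 – December 31, 2008: 125 days → €51500 × 3.65% × 125/366 = €641.9911
Total = €2109.4597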